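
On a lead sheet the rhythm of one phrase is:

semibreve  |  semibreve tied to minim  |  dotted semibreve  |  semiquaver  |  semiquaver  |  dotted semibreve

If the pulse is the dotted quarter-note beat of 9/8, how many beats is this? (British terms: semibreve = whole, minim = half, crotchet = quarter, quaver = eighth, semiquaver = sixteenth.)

One dotted quarter-note beat = 6 sixteenth notes.
In sixteenth notes: semibreve = 16; semibreve tied to minim (semibreve + minim) = 24; dotted semibreve = 24; semiquaver = 1; semiquaver = 1; dotted semibreve = 24.
Adding: 16 + 24 + 24 + 1 + 1 + 24 = 90.
90 ÷ 6 = 15 beats.

15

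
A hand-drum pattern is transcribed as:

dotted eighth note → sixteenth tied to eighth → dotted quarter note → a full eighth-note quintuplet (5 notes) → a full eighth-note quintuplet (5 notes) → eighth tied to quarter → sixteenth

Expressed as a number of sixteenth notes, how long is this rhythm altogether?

Each duration in sixteenth notes: dotted eighth note = 3; sixteenth tied to eighth (sixteenth + eighth) = 3; dotted quarter note = 6; a full eighth-note quintuplet (5 notes) (five quintuplet eighths span one half) = 8; a full eighth-note quintuplet (5 notes) (five quintuplet eighths span one half) = 8; eighth tied to quarter (eighth + quarter) = 6; sixteenth = 1.
Adding: 3 + 3 + 6 + 8 + 8 + 6 + 1 = 35 sixteenth notes.

35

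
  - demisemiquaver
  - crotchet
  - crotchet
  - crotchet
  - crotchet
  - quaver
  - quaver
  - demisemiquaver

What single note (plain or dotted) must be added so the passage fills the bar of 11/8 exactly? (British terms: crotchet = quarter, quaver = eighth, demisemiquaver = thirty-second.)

sixteenth note

The bar of 11/8 = 44 thirty-second notes.
Working in thirty-second notes: demisemiquaver = 1; crotchet = 8; crotchet = 8; crotchet = 8; crotchet = 8; quaver = 4; quaver = 4; demisemiquaver = 1.
Altogether 1 + 8 + 8 + 8 + 8 + 4 + 4 + 1 = 42.
Remaining: 44 − 42 = 2 thirty-second notes, which is a sixteenth note.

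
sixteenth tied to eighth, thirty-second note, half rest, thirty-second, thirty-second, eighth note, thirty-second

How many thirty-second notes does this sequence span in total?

30

Express everything in thirty-second notes: sixteenth tied to eighth (sixteenth + eighth) = 6; thirty-second note = 1; half rest = 16; thirty-second = 1; thirty-second = 1; eighth note = 4; thirty-second = 1.
Total: 6 + 1 + 16 + 1 + 1 + 4 + 1 = 30 thirty-second notes.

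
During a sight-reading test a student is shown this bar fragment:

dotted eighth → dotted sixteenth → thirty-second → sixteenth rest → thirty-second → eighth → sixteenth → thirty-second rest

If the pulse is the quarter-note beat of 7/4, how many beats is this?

One quarter-note beat = 8 thirty-second notes.
In thirty-second notes: dotted eighth = 6; dotted sixteenth = 3; thirty-second = 1; sixteenth rest = 2; thirty-second = 1; eighth = 4; sixteenth = 2; thirty-second rest = 1.
Altogether 6 + 3 + 1 + 2 + 1 + 4 + 2 + 1 = 20.
20 ÷ 8 = 2.5 beats.

2.5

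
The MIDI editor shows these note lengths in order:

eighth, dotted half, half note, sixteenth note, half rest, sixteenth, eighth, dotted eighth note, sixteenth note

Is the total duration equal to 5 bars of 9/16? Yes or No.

One bar of 9/16 = 9 sixteenth notes, so 5 bars = 45.
Express everything in sixteenth notes: eighth = 2; dotted half = 12; half note = 8; sixteenth note = 1; half rest = 8; sixteenth = 1; eighth = 2; dotted eighth note = 3; sixteenth note = 1.
Adding: 2 + 12 + 8 + 1 + 8 + 1 + 2 + 3 + 1 = 38.
38 falls short of 45, so the answer is No.

No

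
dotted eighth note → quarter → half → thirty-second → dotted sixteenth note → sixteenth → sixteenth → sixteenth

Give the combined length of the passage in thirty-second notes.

Each duration in thirty-second notes: dotted eighth note = 6; quarter = 8; half = 16; thirty-second = 1; dotted sixteenth note = 3; sixteenth = 2; sixteenth = 2; sixteenth = 2.
Sum: 6 + 8 + 16 + 1 + 3 + 2 + 2 + 2 = 40 thirty-second notes.

40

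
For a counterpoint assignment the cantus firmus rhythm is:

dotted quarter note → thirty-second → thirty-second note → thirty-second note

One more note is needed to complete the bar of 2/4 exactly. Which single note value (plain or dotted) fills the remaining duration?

The bar of 2/4 = 16 thirty-second notes.
Convert each value to thirty-second notes: dotted quarter note = 12; thirty-second = 1; thirty-second note = 1; thirty-second note = 1.
Total: 12 + 1 + 1 + 1 = 15.
Remaining: 16 − 15 = 1 thirty-second note, which is a thirty-second note.

thirty-second note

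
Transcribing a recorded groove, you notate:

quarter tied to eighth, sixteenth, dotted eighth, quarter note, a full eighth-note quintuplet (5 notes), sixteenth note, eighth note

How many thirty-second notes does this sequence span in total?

Express everything in thirty-second notes: quarter tied to eighth (quarter + eighth) = 12; sixteenth = 2; dotted eighth = 6; quarter note = 8; a full eighth-note quintuplet (5 notes) (five quintuplet eighths span one half) = 16; sixteenth note = 2; eighth note = 4.
Adding: 12 + 2 + 6 + 8 + 16 + 2 + 4 = 50 thirty-second notes.

50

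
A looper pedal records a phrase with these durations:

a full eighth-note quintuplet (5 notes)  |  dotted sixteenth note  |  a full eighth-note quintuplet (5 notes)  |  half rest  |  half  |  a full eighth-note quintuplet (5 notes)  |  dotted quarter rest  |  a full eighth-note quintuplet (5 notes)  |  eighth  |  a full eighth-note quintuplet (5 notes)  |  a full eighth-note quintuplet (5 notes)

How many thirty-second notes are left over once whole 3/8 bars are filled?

3

One bar of 3/8 = 12 thirty-second notes.
Express everything in thirty-second notes: a full eighth-note quintuplet (5 notes) (five quintuplet eighths span one half) = 16; dotted sixteenth note = 3; a full eighth-note quintuplet (5 notes) (five quintuplet eighths span one half) = 16; half rest = 16; half = 16; a full eighth-note quintuplet (5 notes) (five quintuplet eighths span one half) = 16; dotted quarter rest = 12; a full eighth-note quintuplet (5 notes) (five quintuplet eighths span one half) = 16; eighth = 4; a full eighth-note quintuplet (5 notes) (five quintuplet eighths span one half) = 16; a full eighth-note quintuplet (5 notes) (five quintuplet eighths span one half) = 16.
Altogether 16 + 3 + 16 + 16 + 16 + 16 + 12 + 16 + 4 + 16 + 16 = 147.
147 ÷ 12 = 12 complete bars with 3 thirty-second notes remaining.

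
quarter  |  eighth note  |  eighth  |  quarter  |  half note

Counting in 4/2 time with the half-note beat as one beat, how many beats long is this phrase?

One half-note beat = 4 eighth notes.
Convert each value to eighth notes: quarter = 2; eighth note = 1; eighth = 1; quarter = 2; half note = 4.
Total: 2 + 1 + 1 + 2 + 4 = 10.
10 ÷ 4 = 2.5 beats.

2.5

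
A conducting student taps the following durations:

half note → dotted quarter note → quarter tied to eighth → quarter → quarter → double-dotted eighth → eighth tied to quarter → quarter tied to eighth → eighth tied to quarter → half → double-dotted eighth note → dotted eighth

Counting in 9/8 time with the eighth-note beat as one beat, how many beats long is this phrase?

One eighth-note beat = 4 thirty-second notes.
Working in thirty-second notes: half note = 16; dotted quarter note = 12; quarter tied to eighth (quarter + eighth) = 12; quarter = 8; quarter = 8; double-dotted eighth = 7; eighth tied to quarter (eighth + quarter) = 12; quarter tied to eighth (quarter + eighth) = 12; eighth tied to quarter (eighth + quarter) = 12; half = 16; double-dotted eighth note = 7; dotted eighth = 6.
Adding: 16 + 12 + 12 + 8 + 8 + 7 + 12 + 12 + 12 + 16 + 7 + 6 = 128.
128 ÷ 4 = 32 beats.

32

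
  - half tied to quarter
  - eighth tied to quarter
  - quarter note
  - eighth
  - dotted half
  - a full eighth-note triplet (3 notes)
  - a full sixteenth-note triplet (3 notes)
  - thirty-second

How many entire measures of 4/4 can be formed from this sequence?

One bar of 4/4 = 32 thirty-second notes.
Convert each value to thirty-second notes: half tied to quarter (half + quarter) = 24; eighth tied to quarter (eighth + quarter) = 12; quarter note = 8; eighth = 4; dotted half = 24; a full eighth-note triplet (3 notes) (three triplet eighths span one quarter) = 8; a full sixteenth-note triplet (3 notes) (three triplet sixteenths span one eighth) = 4; thirty-second = 1.
Total: 24 + 12 + 8 + 4 + 24 + 8 + 4 + 1 = 85.
85 ÷ 32 = 2 complete bars with 21 left over.

2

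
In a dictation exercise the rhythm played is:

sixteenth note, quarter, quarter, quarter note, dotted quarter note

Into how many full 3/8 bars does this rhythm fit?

One bar of 3/8 = 6 sixteenth notes.
Each duration in sixteenth notes: sixteenth note = 1; quarter = 4; quarter = 4; quarter note = 4; dotted quarter note = 6.
Altogether 1 + 4 + 4 + 4 + 6 = 19.
19 ÷ 6 = 3 complete bars with 1 left over.

3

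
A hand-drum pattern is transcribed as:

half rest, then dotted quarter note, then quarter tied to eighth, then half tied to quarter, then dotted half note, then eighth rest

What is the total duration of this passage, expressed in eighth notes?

Express everything in eighth notes: half rest = 4; dotted quarter note = 3; quarter tied to eighth (quarter + eighth) = 3; half tied to quarter (half + quarter) = 6; dotted half note = 6; eighth rest = 1.
Altogether 4 + 3 + 3 + 6 + 6 + 1 = 23 eighth notes.

23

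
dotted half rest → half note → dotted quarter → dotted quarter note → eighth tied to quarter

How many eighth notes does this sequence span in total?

19

Each duration in eighth notes: dotted half rest = 6; half note = 4; dotted quarter = 3; dotted quarter note = 3; eighth tied to quarter (eighth + quarter) = 3.
Adding: 6 + 4 + 3 + 3 + 3 = 19 eighth notes.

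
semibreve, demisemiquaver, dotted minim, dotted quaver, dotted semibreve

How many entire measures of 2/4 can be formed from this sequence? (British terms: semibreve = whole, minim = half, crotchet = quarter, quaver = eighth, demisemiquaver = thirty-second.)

6

One bar of 2/4 = 16 thirty-second notes.
Each duration in thirty-second notes: semibreve = 32; demisemiquaver = 1; dotted minim = 24; dotted quaver = 6; dotted semibreve = 48.
Total: 32 + 1 + 24 + 6 + 48 = 111.
111 ÷ 16 = 6 complete bars with 15 left over.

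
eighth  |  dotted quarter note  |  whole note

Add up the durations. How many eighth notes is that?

12

Each duration in eighth notes: eighth = 1; dotted quarter note = 3; whole note = 8.
Total: 1 + 3 + 8 = 12 eighth notes.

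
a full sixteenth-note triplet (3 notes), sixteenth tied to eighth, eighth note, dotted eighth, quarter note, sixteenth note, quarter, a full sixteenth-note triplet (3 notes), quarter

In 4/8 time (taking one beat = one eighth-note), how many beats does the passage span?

12.5

One eighth-note beat = 2 sixteenth notes.
Each duration in sixteenth notes: a full sixteenth-note triplet (3 notes) (three triplet sixteenths span one eighth) = 2; sixteenth tied to eighth (sixteenth + eighth) = 3; eighth note = 2; dotted eighth = 3; quarter note = 4; sixteenth note = 1; quarter = 4; a full sixteenth-note triplet (3 notes) (three triplet sixteenths span one eighth) = 2; quarter = 4.
Adding: 2 + 3 + 2 + 3 + 4 + 1 + 4 + 2 + 4 = 25.
25 ÷ 2 = 12.5 beats.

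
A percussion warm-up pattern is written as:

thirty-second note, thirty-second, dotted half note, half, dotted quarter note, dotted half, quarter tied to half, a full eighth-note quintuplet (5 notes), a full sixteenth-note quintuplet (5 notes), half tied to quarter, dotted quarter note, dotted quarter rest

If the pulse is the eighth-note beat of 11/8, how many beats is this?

One eighth-note beat = 4 thirty-second notes.
Working in thirty-second notes: thirty-second note = 1; thirty-second = 1; dotted half note = 24; half = 16; dotted quarter note = 12; dotted half = 24; quarter tied to half (quarter + half) = 24; a full eighth-note quintuplet (5 notes) (five quintuplet eighths span one half) = 16; a full sixteenth-note quintuplet (5 notes) (five quintuplet sixteenths span one quarter) = 8; half tied to quarter (half + quarter) = 24; dotted quarter note = 12; dotted quarter rest = 12.
Altogether 1 + 1 + 24 + 16 + 12 + 24 + 24 + 16 + 8 + 24 + 12 + 12 = 174.
174 ÷ 4 = 43.5 beats.

43.5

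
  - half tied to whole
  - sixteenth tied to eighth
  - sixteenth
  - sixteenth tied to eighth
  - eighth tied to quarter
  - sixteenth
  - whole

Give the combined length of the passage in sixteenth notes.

In sixteenth notes: half tied to whole (half + whole) = 24; sixteenth tied to eighth (sixteenth + eighth) = 3; sixteenth = 1; sixteenth tied to eighth (sixteenth + eighth) = 3; eighth tied to quarter (eighth + quarter) = 6; sixteenth = 1; whole = 16.
Sum: 24 + 3 + 1 + 3 + 6 + 1 + 16 = 54 sixteenth notes.

54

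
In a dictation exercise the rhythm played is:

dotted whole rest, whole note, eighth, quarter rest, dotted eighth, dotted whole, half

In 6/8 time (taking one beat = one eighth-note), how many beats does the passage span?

One eighth-note beat = 2 sixteenth notes.
Convert each value to sixteenth notes: dotted whole rest = 24; whole note = 16; eighth = 2; quarter rest = 4; dotted eighth = 3; dotted whole = 24; half = 8.
Total: 24 + 16 + 2 + 4 + 3 + 24 + 8 = 81.
81 ÷ 2 = 40.5 beats.

40.5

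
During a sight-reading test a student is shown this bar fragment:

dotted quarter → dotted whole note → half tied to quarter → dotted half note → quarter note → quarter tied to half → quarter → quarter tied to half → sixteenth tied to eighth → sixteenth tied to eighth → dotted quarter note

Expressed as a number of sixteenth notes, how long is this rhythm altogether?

98

Working in sixteenth notes: dotted quarter = 6; dotted whole note = 24; half tied to quarter (half + quarter) = 12; dotted half note = 12; quarter note = 4; quarter tied to half (quarter + half) = 12; quarter = 4; quarter tied to half (quarter + half) = 12; sixteenth tied to eighth (sixteenth + eighth) = 3; sixteenth tied to eighth (sixteenth + eighth) = 3; dotted quarter note = 6.
Adding: 6 + 24 + 12 + 12 + 4 + 12 + 4 + 12 + 3 + 3 + 6 = 98 sixteenth notes.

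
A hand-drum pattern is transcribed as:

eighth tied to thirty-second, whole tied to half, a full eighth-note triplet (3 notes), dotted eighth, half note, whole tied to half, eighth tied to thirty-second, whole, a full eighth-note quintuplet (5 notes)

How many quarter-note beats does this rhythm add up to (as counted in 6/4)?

23

One quarter-note beat = 8 thirty-second notes.
Express everything in thirty-second notes: eighth tied to thirty-second (eighth + thirty-second) = 5; whole tied to half (whole + half) = 48; a full eighth-note triplet (3 notes) (three triplet eighths span one quarter) = 8; dotted eighth = 6; half note = 16; whole tied to half (whole + half) = 48; eighth tied to thirty-second (eighth + thirty-second) = 5; whole = 32; a full eighth-note quintuplet (5 notes) (five quintuplet eighths span one half) = 16.
Altogether 5 + 48 + 8 + 6 + 16 + 48 + 5 + 32 + 16 = 184.
184 ÷ 8 = 23 beats.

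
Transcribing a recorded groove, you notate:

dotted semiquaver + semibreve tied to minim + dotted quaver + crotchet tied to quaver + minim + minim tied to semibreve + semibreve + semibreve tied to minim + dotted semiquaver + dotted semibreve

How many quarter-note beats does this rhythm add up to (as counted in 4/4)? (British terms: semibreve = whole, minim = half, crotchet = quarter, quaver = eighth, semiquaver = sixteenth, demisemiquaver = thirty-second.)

33

One quarter-note beat = 8 thirty-second notes.
Convert each value to thirty-second notes: dotted semiquaver = 3; semibreve tied to minim (semibreve + minim) = 48; dotted quaver = 6; crotchet tied to quaver (crotchet + quaver) = 12; minim = 16; minim tied to semibreve (minim + semibreve) = 48; semibreve = 32; semibreve tied to minim (semibreve + minim) = 48; dotted semiquaver = 3; dotted semibreve = 48.
Sum: 3 + 48 + 6 + 12 + 16 + 48 + 32 + 48 + 3 + 48 = 264.
264 ÷ 8 = 33 beats.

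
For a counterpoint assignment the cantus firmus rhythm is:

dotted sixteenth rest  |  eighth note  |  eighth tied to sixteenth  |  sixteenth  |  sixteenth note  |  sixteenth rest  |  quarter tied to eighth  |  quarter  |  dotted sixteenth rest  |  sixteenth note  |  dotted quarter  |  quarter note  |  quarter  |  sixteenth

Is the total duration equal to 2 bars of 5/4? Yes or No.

One bar of 5/4 = 40 thirty-second notes, so 2 bars = 80.
Working in thirty-second notes: dotted sixteenth rest = 3; eighth note = 4; eighth tied to sixteenth (eighth + sixteenth) = 6; sixteenth = 2; sixteenth note = 2; sixteenth rest = 2; quarter tied to eighth (quarter + eighth) = 12; quarter = 8; dotted sixteenth rest = 3; sixteenth note = 2; dotted quarter = 12; quarter note = 8; quarter = 8; sixteenth = 2.
Sum: 3 + 4 + 6 + 2 + 2 + 2 + 12 + 8 + 3 + 2 + 12 + 8 + 8 + 2 = 74.
74 falls short of 80, so the answer is No.

No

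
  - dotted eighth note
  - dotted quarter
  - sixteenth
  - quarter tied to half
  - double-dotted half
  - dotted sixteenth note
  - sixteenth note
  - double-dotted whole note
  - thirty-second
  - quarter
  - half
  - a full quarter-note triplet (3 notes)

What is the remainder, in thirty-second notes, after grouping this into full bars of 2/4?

14

One bar of 2/4 = 16 thirty-second notes.
Convert each value to thirty-second notes: dotted eighth note = 6; dotted quarter = 12; sixteenth = 2; quarter tied to half (quarter + half) = 24; double-dotted half = 28; dotted sixteenth note = 3; sixteenth note = 2; double-dotted whole note = 56; thirty-second = 1; quarter = 8; half = 16; a full quarter-note triplet (3 notes) (three triplet quarters span one half) = 16.
Altogether 6 + 12 + 2 + 24 + 28 + 3 + 2 + 56 + 1 + 8 + 16 + 16 = 174.
174 ÷ 16 = 10 complete bars with 14 thirty-second notes remaining.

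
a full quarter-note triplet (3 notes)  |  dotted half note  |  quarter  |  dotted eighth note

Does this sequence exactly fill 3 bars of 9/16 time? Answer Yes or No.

One bar of 9/16 = 9 sixteenth notes, so 3 bars = 27.
In sixteenth notes: a full quarter-note triplet (3 notes) (three triplet quarters span one half) = 8; dotted half note = 12; quarter = 4; dotted eighth note = 3.
Altogether 8 + 12 + 4 + 3 = 27.
27 equals 27, so the answer is Yes.

Yes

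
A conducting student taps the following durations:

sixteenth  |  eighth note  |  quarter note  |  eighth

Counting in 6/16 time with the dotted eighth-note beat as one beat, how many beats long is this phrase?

3

One dotted eighth-note beat = 3 sixteenth notes.
Express everything in sixteenth notes: sixteenth = 1; eighth note = 2; quarter note = 4; eighth = 2.
Total: 1 + 2 + 4 + 2 = 9.
9 ÷ 3 = 3 beats.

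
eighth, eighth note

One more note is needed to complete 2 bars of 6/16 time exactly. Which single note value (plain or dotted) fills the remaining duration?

2 bars of 6/16 = 6 eighth notes.
Working in eighth notes: eighth = 1; eighth note = 1.
Adding: 1 + 1 = 2.
Remaining: 6 − 2 = 4 eighth notes, which is a half note.

half note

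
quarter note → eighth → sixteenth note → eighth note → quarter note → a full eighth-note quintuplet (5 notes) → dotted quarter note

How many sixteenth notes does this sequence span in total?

27

Working in sixteenth notes: quarter note = 4; eighth = 2; sixteenth note = 1; eighth note = 2; quarter note = 4; a full eighth-note quintuplet (5 notes) (five quintuplet eighths span one half) = 8; dotted quarter note = 6.
Altogether 4 + 2 + 1 + 2 + 4 + 8 + 6 = 27 sixteenth notes.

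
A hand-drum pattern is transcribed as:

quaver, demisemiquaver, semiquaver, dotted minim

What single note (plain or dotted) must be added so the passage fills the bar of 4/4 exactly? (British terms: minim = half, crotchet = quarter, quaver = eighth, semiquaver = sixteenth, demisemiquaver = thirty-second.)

The bar of 4/4 = 32 thirty-second notes.
Express everything in thirty-second notes: quaver = 4; demisemiquaver = 1; semiquaver = 2; dotted minim = 24.
Sum: 4 + 1 + 2 + 24 = 31.
Remaining: 32 − 31 = 1 thirty-second note, which is a thirty-second note.

thirty-second note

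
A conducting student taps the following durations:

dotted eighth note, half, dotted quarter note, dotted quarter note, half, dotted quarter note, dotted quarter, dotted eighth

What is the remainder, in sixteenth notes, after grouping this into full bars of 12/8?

22

One bar of 12/8 = 24 sixteenth notes.
Each duration in sixteenth notes: dotted eighth note = 3; half = 8; dotted quarter note = 6; dotted quarter note = 6; half = 8; dotted quarter note = 6; dotted quarter = 6; dotted eighth = 3.
Altogether 3 + 8 + 6 + 6 + 8 + 6 + 6 + 3 = 46.
46 ÷ 24 = 1 complete bar with 22 sixteenth notes remaining.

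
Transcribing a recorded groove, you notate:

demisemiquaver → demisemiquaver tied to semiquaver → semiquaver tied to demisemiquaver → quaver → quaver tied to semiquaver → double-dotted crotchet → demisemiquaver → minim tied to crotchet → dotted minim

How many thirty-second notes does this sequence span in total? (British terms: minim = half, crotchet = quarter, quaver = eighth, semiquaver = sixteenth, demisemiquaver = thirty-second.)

Each duration in thirty-second notes: demisemiquaver = 1; demisemiquaver tied to semiquaver (demisemiquaver + semiquaver) = 3; semiquaver tied to demisemiquaver (semiquaver + demisemiquaver) = 3; quaver = 4; quaver tied to semiquaver (quaver + semiquaver) = 6; double-dotted crotchet = 14; demisemiquaver = 1; minim tied to crotchet (minim + crotchet) = 24; dotted minim = 24.
Sum: 1 + 3 + 3 + 4 + 6 + 14 + 1 + 24 + 24 = 80 thirty-second notes.

80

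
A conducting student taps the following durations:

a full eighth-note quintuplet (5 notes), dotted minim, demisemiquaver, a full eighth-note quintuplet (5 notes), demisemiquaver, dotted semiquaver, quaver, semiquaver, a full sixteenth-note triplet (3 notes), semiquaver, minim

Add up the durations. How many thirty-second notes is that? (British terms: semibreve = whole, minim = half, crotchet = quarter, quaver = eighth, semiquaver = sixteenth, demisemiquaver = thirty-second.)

Convert each value to thirty-second notes: a full eighth-note quintuplet (5 notes) (five quintuplet eighths span one half) = 16; dotted minim = 24; demisemiquaver = 1; a full eighth-note quintuplet (5 notes) (five quintuplet eighths span one half) = 16; demisemiquaver = 1; dotted semiquaver = 3; quaver = 4; semiquaver = 2; a full sixteenth-note triplet (3 notes) (three triplet sixteenths span one eighth) = 4; semiquaver = 2; minim = 16.
Sum: 16 + 24 + 1 + 16 + 1 + 3 + 4 + 2 + 4 + 2 + 16 = 89 thirty-second notes.

89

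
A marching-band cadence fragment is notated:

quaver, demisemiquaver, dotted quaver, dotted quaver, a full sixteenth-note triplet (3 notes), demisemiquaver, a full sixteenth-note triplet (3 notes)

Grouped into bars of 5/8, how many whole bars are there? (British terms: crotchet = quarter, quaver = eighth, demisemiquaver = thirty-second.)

1

One bar of 5/8 = 20 thirty-second notes.
Working in thirty-second notes: quaver = 4; demisemiquaver = 1; dotted quaver = 6; dotted quaver = 6; a full sixteenth-note triplet (3 notes) (three triplet sixteenths span one eighth) = 4; demisemiquaver = 1; a full sixteenth-note triplet (3 notes) (three triplet sixteenths span one eighth) = 4.
Altogether 4 + 1 + 6 + 6 + 4 + 1 + 4 = 26.
26 ÷ 20 = 1 complete bar with 6 left over.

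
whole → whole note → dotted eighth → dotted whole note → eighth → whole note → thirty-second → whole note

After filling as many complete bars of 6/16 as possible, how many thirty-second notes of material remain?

One bar of 6/16 = 12 thirty-second notes.
In thirty-second notes: whole = 32; whole note = 32; dotted eighth = 6; dotted whole note = 48; eighth = 4; whole note = 32; thirty-second = 1; whole note = 32.
Altogether 32 + 32 + 6 + 48 + 4 + 32 + 1 + 32 = 187.
187 ÷ 12 = 15 complete bars with 7 thirty-second notes remaining.

7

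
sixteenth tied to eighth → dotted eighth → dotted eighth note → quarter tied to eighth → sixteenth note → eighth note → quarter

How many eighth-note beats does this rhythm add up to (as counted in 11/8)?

11

One eighth-note beat = 2 sixteenth notes.
Working in sixteenth notes: sixteenth tied to eighth (sixteenth + eighth) = 3; dotted eighth = 3; dotted eighth note = 3; quarter tied to eighth (quarter + eighth) = 6; sixteenth note = 1; eighth note = 2; quarter = 4.
Sum: 3 + 3 + 3 + 6 + 1 + 2 + 4 = 22.
22 ÷ 2 = 11 beats.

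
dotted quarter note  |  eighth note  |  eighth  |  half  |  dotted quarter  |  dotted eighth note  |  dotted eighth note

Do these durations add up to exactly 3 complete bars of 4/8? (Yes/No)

No

One bar of 4/8 = 8 sixteenth notes, so 3 bars = 24.
Express everything in sixteenth notes: dotted quarter note = 6; eighth note = 2; eighth = 2; half = 8; dotted quarter = 6; dotted eighth note = 3; dotted eighth note = 3.
Sum: 6 + 2 + 2 + 8 + 6 + 3 + 3 = 30.
30 exceeds 24, so the answer is No.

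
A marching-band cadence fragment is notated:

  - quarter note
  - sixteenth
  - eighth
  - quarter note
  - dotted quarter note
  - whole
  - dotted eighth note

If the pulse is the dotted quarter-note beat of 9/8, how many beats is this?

6

One dotted quarter-note beat = 6 sixteenth notes.
Working in sixteenth notes: quarter note = 4; sixteenth = 1; eighth = 2; quarter note = 4; dotted quarter note = 6; whole = 16; dotted eighth note = 3.
Adding: 4 + 1 + 2 + 4 + 6 + 16 + 3 = 36.
36 ÷ 6 = 6 beats.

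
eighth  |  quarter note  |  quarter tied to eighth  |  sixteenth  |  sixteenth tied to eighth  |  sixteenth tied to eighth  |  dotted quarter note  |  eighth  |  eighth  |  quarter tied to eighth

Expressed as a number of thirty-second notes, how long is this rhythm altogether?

70

Convert each value to thirty-second notes: eighth = 4; quarter note = 8; quarter tied to eighth (quarter + eighth) = 12; sixteenth = 2; sixteenth tied to eighth (sixteenth + eighth) = 6; sixteenth tied to eighth (sixteenth + eighth) = 6; dotted quarter note = 12; eighth = 4; eighth = 4; quarter tied to eighth (quarter + eighth) = 12.
Sum: 4 + 8 + 12 + 2 + 6 + 6 + 12 + 4 + 4 + 12 = 70 thirty-second notes.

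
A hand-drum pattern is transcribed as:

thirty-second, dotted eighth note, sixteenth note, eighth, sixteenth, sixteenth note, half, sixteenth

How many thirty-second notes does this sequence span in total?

Working in thirty-second notes: thirty-second = 1; dotted eighth note = 6; sixteenth note = 2; eighth = 4; sixteenth = 2; sixteenth note = 2; half = 16; sixteenth = 2.
Altogether 1 + 6 + 2 + 4 + 2 + 2 + 16 + 2 = 35 thirty-second notes.

35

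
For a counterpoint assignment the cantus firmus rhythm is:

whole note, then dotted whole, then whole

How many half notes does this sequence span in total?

In half notes: whole note = 2; dotted whole = 3; whole = 2.
Adding: 2 + 3 + 2 = 7 half notes.

7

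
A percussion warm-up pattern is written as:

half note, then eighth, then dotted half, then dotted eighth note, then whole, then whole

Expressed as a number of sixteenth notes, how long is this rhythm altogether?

Express everything in sixteenth notes: half note = 8; eighth = 2; dotted half = 12; dotted eighth note = 3; whole = 16; whole = 16.
Total: 8 + 2 + 12 + 3 + 16 + 16 = 57 sixteenth notes.

57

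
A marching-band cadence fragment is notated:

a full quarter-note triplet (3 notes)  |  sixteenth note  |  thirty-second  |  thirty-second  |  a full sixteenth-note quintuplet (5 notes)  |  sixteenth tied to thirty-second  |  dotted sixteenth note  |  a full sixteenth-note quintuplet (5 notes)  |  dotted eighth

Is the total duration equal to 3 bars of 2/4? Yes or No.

One bar of 2/4 = 16 thirty-second notes, so 3 bars = 48.
Express everything in thirty-second notes: a full quarter-note triplet (3 notes) (three triplet quarters span one half) = 16; sixteenth note = 2; thirty-second = 1; thirty-second = 1; a full sixteenth-note quintuplet (5 notes) (five quintuplet sixteenths span one quarter) = 8; sixteenth tied to thirty-second (sixteenth + thirty-second) = 3; dotted sixteenth note = 3; a full sixteenth-note quintuplet (5 notes) (five quintuplet sixteenths span one quarter) = 8; dotted eighth = 6.
Sum: 16 + 2 + 1 + 1 + 8 + 3 + 3 + 8 + 6 = 48.
48 equals 48, so the answer is Yes.

Yes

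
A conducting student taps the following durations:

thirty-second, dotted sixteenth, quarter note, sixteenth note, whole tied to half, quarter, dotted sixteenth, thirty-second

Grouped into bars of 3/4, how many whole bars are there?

3

One bar of 3/4 = 24 thirty-second notes.
Working in thirty-second notes: thirty-second = 1; dotted sixteenth = 3; quarter note = 8; sixteenth note = 2; whole tied to half (whole + half) = 48; quarter = 8; dotted sixteenth = 3; thirty-second = 1.
Total: 1 + 3 + 8 + 2 + 48 + 8 + 3 + 1 = 74.
74 ÷ 24 = 3 complete bars with 2 left over.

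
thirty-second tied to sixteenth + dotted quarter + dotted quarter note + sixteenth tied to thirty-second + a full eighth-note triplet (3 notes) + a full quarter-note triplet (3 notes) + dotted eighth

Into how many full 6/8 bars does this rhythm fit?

One bar of 6/8 = 24 thirty-second notes.
In thirty-second notes: thirty-second tied to sixteenth (thirty-second + sixteenth) = 3; dotted quarter = 12; dotted quarter note = 12; sixteenth tied to thirty-second (sixteenth + thirty-second) = 3; a full eighth-note triplet (3 notes) (three triplet eighths span one quarter) = 8; a full quarter-note triplet (3 notes) (three triplet quarters span one half) = 16; dotted eighth = 6.
Altogether 3 + 12 + 12 + 3 + 8 + 16 + 6 = 60.
60 ÷ 24 = 2 complete bars with 12 left over.

2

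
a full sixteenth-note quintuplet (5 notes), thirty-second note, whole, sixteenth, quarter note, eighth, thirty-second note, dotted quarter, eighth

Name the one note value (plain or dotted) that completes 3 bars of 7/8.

3 bars of 7/8 = 84 thirty-second notes.
Each duration in thirty-second notes: a full sixteenth-note quintuplet (5 notes) (five quintuplet sixteenths span one quarter) = 8; thirty-second note = 1; whole = 32; sixteenth = 2; quarter note = 8; eighth = 4; thirty-second note = 1; dotted quarter = 12; eighth = 4.
Sum: 8 + 1 + 32 + 2 + 8 + 4 + 1 + 12 + 4 = 72.
Remaining: 84 − 72 = 12 thirty-second notes, which is a dotted quarter note.

dotted quarter note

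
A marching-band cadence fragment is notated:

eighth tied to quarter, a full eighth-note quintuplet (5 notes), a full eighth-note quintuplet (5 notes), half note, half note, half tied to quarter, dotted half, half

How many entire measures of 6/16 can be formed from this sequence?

One bar of 6/16 = 3 eighth notes.
Convert each value to eighth notes: eighth tied to quarter (eighth + quarter) = 3; a full eighth-note quintuplet (5 notes) (five quintuplet eighths span one half) = 4; a full eighth-note quintuplet (5 notes) (five quintuplet eighths span one half) = 4; half note = 4; half note = 4; half tied to quarter (half + quarter) = 6; dotted half = 6; half = 4.
Sum: 3 + 4 + 4 + 4 + 4 + 6 + 6 + 4 = 35.
35 ÷ 3 = 11 complete bars with 2 left over.

11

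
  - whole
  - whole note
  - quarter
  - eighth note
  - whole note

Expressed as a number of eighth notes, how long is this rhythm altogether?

27

Working in eighth notes: whole = 8; whole note = 8; quarter = 2; eighth note = 1; whole note = 8.
Sum: 8 + 8 + 2 + 1 + 8 = 27 eighth notes.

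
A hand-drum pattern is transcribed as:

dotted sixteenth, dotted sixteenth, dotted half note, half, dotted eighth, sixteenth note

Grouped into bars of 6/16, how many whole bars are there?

One bar of 6/16 = 12 thirty-second notes.
Express everything in thirty-second notes: dotted sixteenth = 3; dotted sixteenth = 3; dotted half note = 24; half = 16; dotted eighth = 6; sixteenth note = 2.
Total: 3 + 3 + 24 + 16 + 6 + 2 = 54.
54 ÷ 12 = 4 complete bars with 6 left over.

4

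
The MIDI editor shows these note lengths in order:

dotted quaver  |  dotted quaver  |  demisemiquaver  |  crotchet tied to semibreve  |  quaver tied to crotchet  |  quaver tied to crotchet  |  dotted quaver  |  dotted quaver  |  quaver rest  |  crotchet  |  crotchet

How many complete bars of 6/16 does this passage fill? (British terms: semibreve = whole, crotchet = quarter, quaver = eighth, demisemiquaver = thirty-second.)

9

One bar of 6/16 = 12 thirty-second notes.
Convert each value to thirty-second notes: dotted quaver = 6; dotted quaver = 6; demisemiquaver = 1; crotchet tied to semibreve (crotchet + semibreve) = 40; quaver tied to crotchet (quaver + crotchet) = 12; quaver tied to crotchet (quaver + crotchet) = 12; dotted quaver = 6; dotted quaver = 6; quaver rest = 4; crotchet = 8; crotchet = 8.
Altogether 6 + 6 + 1 + 40 + 12 + 12 + 6 + 6 + 4 + 8 + 8 = 109.
109 ÷ 12 = 9 complete bars with 1 left over.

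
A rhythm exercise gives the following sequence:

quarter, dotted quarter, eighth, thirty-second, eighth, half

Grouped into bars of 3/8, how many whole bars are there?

One bar of 3/8 = 12 thirty-second notes.
Each duration in thirty-second notes: quarter = 8; dotted quarter = 12; eighth = 4; thirty-second = 1; eighth = 4; half = 16.
Altogether 8 + 12 + 4 + 1 + 4 + 16 = 45.
45 ÷ 12 = 3 complete bars with 9 left over.

3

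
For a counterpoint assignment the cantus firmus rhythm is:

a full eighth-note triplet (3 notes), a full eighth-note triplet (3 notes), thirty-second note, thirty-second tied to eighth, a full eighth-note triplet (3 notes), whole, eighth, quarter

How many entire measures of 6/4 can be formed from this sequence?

1

One bar of 6/4 = 48 thirty-second notes.
Each duration in thirty-second notes: a full eighth-note triplet (3 notes) (three triplet eighths span one quarter) = 8; a full eighth-note triplet (3 notes) (three triplet eighths span one quarter) = 8; thirty-second note = 1; thirty-second tied to eighth (thirty-second + eighth) = 5; a full eighth-note triplet (3 notes) (three triplet eighths span one quarter) = 8; whole = 32; eighth = 4; quarter = 8.
Total: 8 + 8 + 1 + 5 + 8 + 32 + 4 + 8 = 74.
74 ÷ 48 = 1 complete bar with 26 left over.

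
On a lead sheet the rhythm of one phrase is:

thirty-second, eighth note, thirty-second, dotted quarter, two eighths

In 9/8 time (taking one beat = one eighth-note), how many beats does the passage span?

6.5

One eighth-note beat = 4 thirty-second notes.
Working in thirty-second notes: thirty-second = 1; eighth note = 4; thirty-second = 1; dotted quarter = 12; eighth = 4; eighth = 4.
Sum: 1 + 4 + 1 + 12 + 4 + 4 = 26.
26 ÷ 4 = 6.5 beats.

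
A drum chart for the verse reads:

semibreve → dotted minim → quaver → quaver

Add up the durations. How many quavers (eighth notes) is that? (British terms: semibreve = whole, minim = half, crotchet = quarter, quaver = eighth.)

Each duration in eighth notes: semibreve = 8; dotted minim = 6; quaver = 1; quaver = 1.
Altogether 8 + 6 + 1 + 1 = 16 eighth notes.

16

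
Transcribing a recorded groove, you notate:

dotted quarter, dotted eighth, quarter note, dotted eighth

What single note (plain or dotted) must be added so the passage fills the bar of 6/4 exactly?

The bar of 6/4 = 24 sixteenth notes.
In sixteenth notes: dotted quarter = 6; dotted eighth = 3; quarter note = 4; dotted eighth = 3.
Sum: 6 + 3 + 4 + 3 = 16.
Remaining: 24 − 16 = 8 sixteenth notes, which is a half note.

half note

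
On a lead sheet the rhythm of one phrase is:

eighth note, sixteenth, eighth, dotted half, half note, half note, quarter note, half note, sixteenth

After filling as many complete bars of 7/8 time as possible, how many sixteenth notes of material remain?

4

One bar of 7/8 = 14 sixteenth notes.
In sixteenth notes: eighth note = 2; sixteenth = 1; eighth = 2; dotted half = 12; half note = 8; half note = 8; quarter note = 4; half note = 8; sixteenth = 1.
Sum: 2 + 1 + 2 + 12 + 8 + 8 + 4 + 8 + 1 = 46.
46 ÷ 14 = 3 complete bars with 4 sixteenth notes remaining.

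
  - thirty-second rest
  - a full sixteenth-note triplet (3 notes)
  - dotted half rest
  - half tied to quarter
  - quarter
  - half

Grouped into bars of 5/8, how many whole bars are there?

3

One bar of 5/8 = 20 thirty-second notes.
In thirty-second notes: thirty-second rest = 1; a full sixteenth-note triplet (3 notes) (three triplet sixteenths span one eighth) = 4; dotted half rest = 24; half tied to quarter (half + quarter) = 24; quarter = 8; half = 16.
Sum: 1 + 4 + 24 + 24 + 8 + 16 = 77.
77 ÷ 20 = 3 complete bars with 17 left over.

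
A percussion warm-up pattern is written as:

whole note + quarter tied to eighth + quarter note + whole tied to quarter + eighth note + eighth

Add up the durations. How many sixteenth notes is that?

50

Convert each value to sixteenth notes: whole note = 16; quarter tied to eighth (quarter + eighth) = 6; quarter note = 4; whole tied to quarter (whole + quarter) = 20; eighth note = 2; eighth = 2.
Adding: 16 + 6 + 4 + 20 + 2 + 2 = 50 sixteenth notes.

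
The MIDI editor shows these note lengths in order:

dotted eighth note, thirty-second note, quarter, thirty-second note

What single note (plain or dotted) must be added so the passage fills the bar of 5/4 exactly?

The bar of 5/4 = 40 thirty-second notes.
In thirty-second notes: dotted eighth note = 6; thirty-second note = 1; quarter = 8; thirty-second note = 1.
Altogether 6 + 1 + 8 + 1 = 16.
Remaining: 40 − 16 = 24 thirty-second notes, which is a dotted half note.

dotted half note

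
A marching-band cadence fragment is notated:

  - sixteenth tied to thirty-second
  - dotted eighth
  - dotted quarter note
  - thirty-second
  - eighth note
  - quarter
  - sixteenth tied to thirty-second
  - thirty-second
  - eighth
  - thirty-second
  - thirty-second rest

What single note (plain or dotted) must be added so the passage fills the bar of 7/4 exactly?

The bar of 7/4 = 56 thirty-second notes.
Each duration in thirty-second notes: sixteenth tied to thirty-second (sixteenth + thirty-second) = 3; dotted eighth = 6; dotted quarter note = 12; thirty-second = 1; eighth note = 4; quarter = 8; sixteenth tied to thirty-second (sixteenth + thirty-second) = 3; thirty-second = 1; eighth = 4; thirty-second = 1; thirty-second rest = 1.
Adding: 3 + 6 + 12 + 1 + 4 + 8 + 3 + 1 + 4 + 1 + 1 = 44.
Remaining: 56 − 44 = 12 thirty-second notes, which is a dotted quarter note.

dotted quarter note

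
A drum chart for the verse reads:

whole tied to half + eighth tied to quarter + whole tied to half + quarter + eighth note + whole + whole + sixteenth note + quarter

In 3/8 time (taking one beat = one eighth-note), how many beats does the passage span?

One eighth-note beat = 2 sixteenth notes.
Working in sixteenth notes: whole tied to half (whole + half) = 24; eighth tied to quarter (eighth + quarter) = 6; whole tied to half (whole + half) = 24; quarter = 4; eighth note = 2; whole = 16; whole = 16; sixteenth note = 1; quarter = 4.
Adding: 24 + 6 + 24 + 4 + 2 + 16 + 16 + 1 + 4 = 97.
97 ÷ 2 = 48.5 beats.

48.5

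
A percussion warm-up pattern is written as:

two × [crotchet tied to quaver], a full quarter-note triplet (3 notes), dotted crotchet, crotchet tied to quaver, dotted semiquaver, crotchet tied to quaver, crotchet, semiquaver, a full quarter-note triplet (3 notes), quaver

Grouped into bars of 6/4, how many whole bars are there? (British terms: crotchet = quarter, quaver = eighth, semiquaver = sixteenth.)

One bar of 6/4 = 48 thirty-second notes.
In thirty-second notes: crotchet tied to quaver (crotchet + quaver) = 12; crotchet tied to quaver (crotchet + quaver) = 12; a full quarter-note triplet (3 notes) (three triplet quarters span one half) = 16; dotted crotchet = 12; crotchet tied to quaver (crotchet + quaver) = 12; dotted semiquaver = 3; crotchet tied to quaver (crotchet + quaver) = 12; crotchet = 8; semiquaver = 2; a full quarter-note triplet (3 notes) (three triplet quarters span one half) = 16; quaver = 4.
Altogether 12 + 12 + 16 + 12 + 12 + 3 + 12 + 8 + 2 + 16 + 4 = 109.
109 ÷ 48 = 2 complete bars with 13 left over.

2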